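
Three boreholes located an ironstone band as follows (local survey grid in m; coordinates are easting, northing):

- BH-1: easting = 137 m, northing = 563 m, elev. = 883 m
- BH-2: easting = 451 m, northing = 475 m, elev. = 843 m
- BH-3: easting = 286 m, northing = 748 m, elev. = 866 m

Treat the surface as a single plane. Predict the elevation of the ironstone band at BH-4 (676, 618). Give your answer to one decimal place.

816.1 m

Two edge vectors: BH-1→BH-2 = (314, -88, -40), BH-1→BH-3 = (149, 185, -17).
Normal n = (BH-1→BH-2) × (BH-1→BH-3) = (8896, -622, 71202).
So ∂z/∂easting = −n_x/n_z = −0.12494 and ∂z/∂northing = −n_y/n_z = 0.00874.
Intercept c from BH-1: 883 + 17.12 − 4.92 = 895.20.
At (676, 618): z = −84.5 + 5.4 + 895.20 = 816.1 m.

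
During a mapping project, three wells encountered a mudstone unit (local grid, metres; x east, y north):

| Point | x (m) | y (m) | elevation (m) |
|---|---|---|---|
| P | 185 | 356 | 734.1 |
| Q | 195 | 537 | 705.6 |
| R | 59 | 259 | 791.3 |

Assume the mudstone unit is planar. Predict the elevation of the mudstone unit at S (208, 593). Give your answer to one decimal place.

Let the plane be z = a·x + b·y + c.
Q−P: 10a + 181b = −28.5;  R−P: −126a − 97b = 57.2.
Solving gives a = −0.34753, b = −0.13826.
Then c = 734.1 − a·185 − b·356 = 847.61.
At (208, 593): z = −72.3 − 82.0 + 847.61 = 693.3 m.

693.3 m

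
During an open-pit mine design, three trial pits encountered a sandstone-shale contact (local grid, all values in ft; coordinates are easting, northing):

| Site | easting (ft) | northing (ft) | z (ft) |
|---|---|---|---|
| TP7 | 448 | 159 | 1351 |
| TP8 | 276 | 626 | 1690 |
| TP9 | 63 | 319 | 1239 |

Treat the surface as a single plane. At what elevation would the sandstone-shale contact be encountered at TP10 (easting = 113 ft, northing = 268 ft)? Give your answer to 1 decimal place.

1223.8 ft

Let the plane be z = a·easting + b·northing + c.
TP8−TP7: −172a + 467b = 339;  TP9−TP7: −385a + 160b = −112.
Solving gives a = 0.69968, b = 0.98361.
Then c = 1351 − a·448 − b·159 = 881.15.
At (113, 268): z = 79.1 + 263.6 + 881.15 = 1223.8 ft.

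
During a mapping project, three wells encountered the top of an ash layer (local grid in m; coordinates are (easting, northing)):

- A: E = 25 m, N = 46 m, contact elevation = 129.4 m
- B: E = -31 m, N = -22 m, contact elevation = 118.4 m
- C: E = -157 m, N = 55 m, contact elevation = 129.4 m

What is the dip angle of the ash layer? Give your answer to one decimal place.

8.8°

Let the plane be z = a·E + b·N + c.
B−A: −56a − 68b = −11;  C−A: −182a + 9b = 0.
Solving gives a = 0.00769, b = 0.15543.
Gradient magnitude |∇z| = √(a² + b²) = √(0.00006 + 0.02416) = 0.15562.
True dip = arctan(0.15562) = 8.8°, dipping toward S (azimuth ≈ 183°).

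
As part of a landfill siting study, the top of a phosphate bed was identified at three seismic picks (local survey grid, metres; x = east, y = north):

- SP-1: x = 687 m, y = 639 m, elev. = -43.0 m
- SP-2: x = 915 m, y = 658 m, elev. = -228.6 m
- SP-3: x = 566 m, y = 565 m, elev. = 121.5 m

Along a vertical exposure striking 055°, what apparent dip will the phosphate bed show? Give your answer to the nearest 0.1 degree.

49.9°

Two edge vectors: SP-1→SP-2 = (228, 19, -185.6), SP-1→SP-3 = (-121, -74, 164.5).
Normal n = (SP-1→SP-2) × (SP-1→SP-3) = (-10608.9, -15048.4, -14573).
So ∂z/∂x = −n_x/n_z = −0.72798 and ∂z/∂y = −n_y/n_z = −1.03262.
Unit vector along 055° is (sin 55°, cos 55°) = (0.8192, 0.5736).
Slope in that direction = a·(0.8192) + b·(0.5736) = −1.18862.
Apparent dip = arctan|1.18862| = 49.9° (true dip is 51.6°, so apparent ≤ true as expected).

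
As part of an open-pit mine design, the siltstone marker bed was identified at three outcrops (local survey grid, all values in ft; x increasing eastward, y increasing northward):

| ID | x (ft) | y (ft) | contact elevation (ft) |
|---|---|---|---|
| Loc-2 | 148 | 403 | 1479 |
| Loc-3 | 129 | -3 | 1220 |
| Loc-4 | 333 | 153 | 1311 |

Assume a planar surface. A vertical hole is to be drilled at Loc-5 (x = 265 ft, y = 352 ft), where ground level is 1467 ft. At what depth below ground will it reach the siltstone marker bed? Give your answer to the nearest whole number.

26 ft

Let the plane be z = a·x + b·y + c.
Loc-3−Loc-2: −19a − 406b = −259;  Loc-4−Loc-2: 185a − 250b = −168.
Solving gives a = −0.04330, b = 0.63996.
Then c = 1479 − a·148 − b·403 = 1227.51.
At (265, 352): z_contact = −11.5 + 225.3 + 1227.51 = 1441.3 ft.
Depth below ground = 1467 − 1441.3 = 26 ft.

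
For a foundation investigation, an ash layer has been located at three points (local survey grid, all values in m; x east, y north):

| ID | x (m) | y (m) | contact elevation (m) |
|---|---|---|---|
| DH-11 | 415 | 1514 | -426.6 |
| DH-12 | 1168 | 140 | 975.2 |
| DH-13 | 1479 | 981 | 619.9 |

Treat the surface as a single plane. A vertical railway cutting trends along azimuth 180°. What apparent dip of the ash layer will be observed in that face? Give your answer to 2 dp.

33.56°

Two edge vectors: DH-11→DH-12 = (753, -1374, 1401.8), DH-11→DH-13 = (1064, -533, 1046.5).
Normal n = (DH-11→DH-12) × (DH-11→DH-13) = (-690731.6, 703500.7, 1060587).
So ∂z/∂x = −n_x/n_z = 0.65127 and ∂z/∂y = −n_y/n_z = −0.66331.
Unit vector along 180° is (sin 180°, cos 180°) = (0.0000, -1.0000).
Slope in that direction = a·(0.0000) + b·(-1.0000) = 0.66331.
Apparent dip = arctan|0.66331| = 33.56° (true dip is 42.9°, so apparent ≤ true as expected).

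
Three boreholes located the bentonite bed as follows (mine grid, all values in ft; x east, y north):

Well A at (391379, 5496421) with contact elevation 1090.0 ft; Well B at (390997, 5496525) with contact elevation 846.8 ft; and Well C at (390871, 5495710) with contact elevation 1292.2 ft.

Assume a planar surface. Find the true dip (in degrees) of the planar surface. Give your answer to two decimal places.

Two edge vectors: Well A→Well B = (-382, 104, -243.2), Well A→Well C = (-508, -711, 202.2).
Normal n = (Well A→Well B) × (Well A→Well C) = (-151886.4, 200786, 324434).
So ∂z/∂x = −n_x/n_z = 0.46816 and ∂z/∂y = −n_y/n_z = −0.61888.
Gradient magnitude |∇z| = √(a² + b²) = √(0.21917 + 0.38301) = 0.77601.
True dip = arctan(0.77601) = 37.81°, dipping toward NW (azimuth ≈ 323°).

37.81°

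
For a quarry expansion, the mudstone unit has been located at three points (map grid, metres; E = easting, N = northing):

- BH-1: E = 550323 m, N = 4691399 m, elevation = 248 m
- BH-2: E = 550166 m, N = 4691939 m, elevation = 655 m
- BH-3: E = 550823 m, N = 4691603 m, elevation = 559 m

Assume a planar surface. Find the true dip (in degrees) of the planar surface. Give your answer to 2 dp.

Two edge vectors: BH-1→BH-2 = (-157, 540, 407), BH-1→BH-3 = (500, 204, 311).
Normal n = (BH-1→BH-2) × (BH-1→BH-3) = (84912, 252327, -302028).
So ∂z/∂E = −n_x/n_z = 0.28114 and ∂z/∂N = −n_y/n_z = 0.83544.
Gradient magnitude |∇z| = √(a² + b²) = √(0.07904 + 0.69796) = 0.88148.
True dip = arctan(0.88148) = 41.40°, dipping toward SSW (azimuth ≈ 199°).

41.40°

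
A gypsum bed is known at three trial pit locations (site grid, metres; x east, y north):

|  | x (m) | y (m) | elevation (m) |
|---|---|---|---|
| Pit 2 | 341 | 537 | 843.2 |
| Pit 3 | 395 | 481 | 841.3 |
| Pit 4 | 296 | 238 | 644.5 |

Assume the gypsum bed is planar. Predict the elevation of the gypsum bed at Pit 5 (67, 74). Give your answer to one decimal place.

Let the plane be z = a·x + b·y + c.
Pit 3−Pit 2: 54a − 56b = −1.9;  Pit 4−Pit 2: −45a − 299b = −198.7.
Solving gives a = 0.56569, b = 0.57941.
Then c = 843.2 − a·341 − b·537 = 339.16.
At (67, 74): z = 37.9 + 42.9 + 339.16 = 419.9 m.

419.9 m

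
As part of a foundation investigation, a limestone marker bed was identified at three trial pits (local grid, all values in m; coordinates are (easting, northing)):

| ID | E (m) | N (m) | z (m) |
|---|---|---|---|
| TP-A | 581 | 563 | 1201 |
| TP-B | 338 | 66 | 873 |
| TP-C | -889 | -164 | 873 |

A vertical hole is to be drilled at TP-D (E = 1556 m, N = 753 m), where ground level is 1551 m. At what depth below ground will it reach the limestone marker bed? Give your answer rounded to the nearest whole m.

Two edge vectors: TP-A→TP-B = (-243, -497, -328), TP-A→TP-C = (-1470, -727, -328).
Normal n = (TP-A→TP-B) × (TP-A→TP-C) = (-75440, 402456, -553929).
So ∂z/∂E = −n_x/n_z = −0.13619 and ∂z/∂N = −n_y/n_z = 0.72655.
Intercept c from TP-A: 1201 + 79.13 − 409.05 = 871.08.
At (1556, 753): z_contact = −211.9 + 547.1 + 871.08 = 1206.3 m.
Depth below ground = 1551 − 1206.3 = 345 m.

345 m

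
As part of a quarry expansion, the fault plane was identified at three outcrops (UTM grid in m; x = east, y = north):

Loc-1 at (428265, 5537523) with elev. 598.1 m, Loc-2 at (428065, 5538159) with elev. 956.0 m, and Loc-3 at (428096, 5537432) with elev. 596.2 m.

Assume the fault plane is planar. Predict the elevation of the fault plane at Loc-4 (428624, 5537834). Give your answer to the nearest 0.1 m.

659.1 m

Let the plane be z = a·x + b·y + c.
Loc-2−Loc-1: −200a + 636b = 357.9;  Loc-3−Loc-1: −169a − 91b = −1.9.
Solving gives a = −0.249518634, b = 0.484270870.
Then c = 598.1 − a·428265 − b·5537523 = −2574202.88.
At (428624, 5537834): z = −106949.7 + 2681811.7 − 2574202.88 = 659.1 m.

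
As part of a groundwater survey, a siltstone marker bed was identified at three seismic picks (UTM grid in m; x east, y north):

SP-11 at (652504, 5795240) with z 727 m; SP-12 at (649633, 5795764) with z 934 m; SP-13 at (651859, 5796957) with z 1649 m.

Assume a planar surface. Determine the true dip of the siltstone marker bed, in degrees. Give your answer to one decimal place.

Two edge vectors: SP-11→SP-12 = (-2871, 524, 207), SP-11→SP-13 = (-645, 1717, 922).
Normal n = (SP-11→SP-12) × (SP-11→SP-13) = (127709, 2513547, -4591527).
So ∂z/∂x = −n_x/n_z = 0.02781 and ∂z/∂y = −n_y/n_z = 0.54743.
Gradient magnitude |∇z| = √(a² + b²) = √(0.00077 + 0.29968) = 0.54814.
True dip = arctan(0.54814) = 28.7°, dipping toward S (azimuth ≈ 183°).

28.7°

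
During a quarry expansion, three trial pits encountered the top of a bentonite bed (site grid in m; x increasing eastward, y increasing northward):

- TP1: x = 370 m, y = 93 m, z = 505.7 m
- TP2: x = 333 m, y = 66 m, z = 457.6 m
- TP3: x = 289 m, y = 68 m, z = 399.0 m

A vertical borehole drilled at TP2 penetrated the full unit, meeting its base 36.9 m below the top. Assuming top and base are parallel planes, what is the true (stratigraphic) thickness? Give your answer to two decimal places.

Let the plane be z = a·x + b·y + c.
TP2−TP1: −37a − 27b = −48.1;  TP3−TP1: −81a − 25b = −106.7.
Solving gives a = 1.32995, b = −0.04105.
|∇z| = √(a²+b²) = 1.33059, so dip δ = arctan(1.33059) = 53.07°.
True thickness = vertical thickness × cos δ = 36.9 × cos 53.07° = 22.17 m.

22.17 m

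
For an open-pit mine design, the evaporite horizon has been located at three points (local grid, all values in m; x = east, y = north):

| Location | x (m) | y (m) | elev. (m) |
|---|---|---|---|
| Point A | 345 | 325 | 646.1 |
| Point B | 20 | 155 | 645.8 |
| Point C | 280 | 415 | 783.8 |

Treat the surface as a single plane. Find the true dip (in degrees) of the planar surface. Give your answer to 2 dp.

51.41°

Two edge vectors: Point A→Point B = (-325, -170, -0.3), Point A→Point C = (-65, 90, 137.7).
Normal n = (Point A→Point B) × (Point A→Point C) = (-23382, 44772, -40300).
So ∂z/∂x = −n_x/n_z = −0.58020 and ∂z/∂y = −n_y/n_z = 1.11097.
Gradient magnitude |∇z| = √(a² + b²) = √(0.33663 + 1.23425) = 1.25335.
True dip = arctan(1.25335) = 51.41°, dipping toward SSE (azimuth ≈ 152°).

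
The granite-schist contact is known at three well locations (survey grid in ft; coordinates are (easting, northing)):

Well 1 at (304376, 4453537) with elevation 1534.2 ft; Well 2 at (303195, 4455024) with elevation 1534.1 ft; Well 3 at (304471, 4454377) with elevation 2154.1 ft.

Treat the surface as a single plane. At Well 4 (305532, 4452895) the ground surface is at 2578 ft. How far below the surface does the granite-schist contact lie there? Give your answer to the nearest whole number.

Two edge vectors: Well 1→Well 2 = (-1181, 1487, -0.1), Well 1→Well 3 = (95, 840, 619.9).
Normal n = (Well 1→Well 2) × (Well 1→Well 3) = (921875.3, 732092.4, -1133305).
So ∂z/∂E = −n_x/n_z = 0.81343972 and ∂z/∂N = −n_y/n_z = 0.64598003.
Intercept c from Well 1: 1534.2 − 247591.53 − 2876895.97 = −3122953.30.
At (305532, 4452895): z_contact = 248531.9 + 2876481.3 − 3122953.30 = 2059.8 ft.
Depth below ground = 2578 − 2059.8 = 518 ft.

518 ft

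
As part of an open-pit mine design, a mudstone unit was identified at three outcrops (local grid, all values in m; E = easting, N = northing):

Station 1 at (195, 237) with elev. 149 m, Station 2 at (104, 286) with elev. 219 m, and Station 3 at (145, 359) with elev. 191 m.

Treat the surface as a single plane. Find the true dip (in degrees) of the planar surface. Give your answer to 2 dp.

Two edge vectors: Station 1→Station 2 = (-91, 49, 70), Station 1→Station 3 = (-50, 122, 42).
Normal n = (Station 1→Station 2) × (Station 1→Station 3) = (-6482, 322, -8652).
So ∂z/∂E = −n_x/n_z = −0.74919 and ∂z/∂N = −n_y/n_z = 0.03722.
Gradient magnitude |∇z| = √(a² + b²) = √(0.56129 + 0.00139) = 0.75011.
True dip = arctan(0.75011) = 36.87°, dipping toward E (azimuth ≈ 093°).

36.87°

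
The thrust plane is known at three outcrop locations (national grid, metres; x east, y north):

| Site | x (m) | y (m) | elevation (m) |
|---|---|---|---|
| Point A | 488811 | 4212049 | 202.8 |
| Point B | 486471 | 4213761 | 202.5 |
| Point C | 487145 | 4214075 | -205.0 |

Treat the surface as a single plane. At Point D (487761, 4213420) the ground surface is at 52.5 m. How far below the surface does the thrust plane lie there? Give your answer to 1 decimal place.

Let the plane be z = a·x + b·y + c.
Point B−Point A: −2340a + 1712b = −0.3;  Point C−Point A: −1666a + 2026b = −407.8.
Solving gives a = −0.369336054, b = −0.504992037.
Then c = 202.8 − a·488811 − b·4212049 = 2307789.53.
At (487761, 4213420): z_contact = −180147.72 − 2127743.55 + 2307789.53 = -101.74 m.
Depth below ground = 52.5 − (-101.74) = 154.2 m.

154.2 m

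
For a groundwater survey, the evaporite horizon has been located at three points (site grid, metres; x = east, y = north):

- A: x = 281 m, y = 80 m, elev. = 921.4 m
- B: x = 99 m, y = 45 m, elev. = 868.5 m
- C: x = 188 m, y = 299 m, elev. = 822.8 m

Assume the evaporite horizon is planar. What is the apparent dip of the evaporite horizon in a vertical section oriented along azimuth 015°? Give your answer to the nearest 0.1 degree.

Let the plane be z = a·x + b·y + c.
B−A: −182a − 35b = −52.9;  C−A: −93a + 219b = −98.6.
Solving gives a = 0.34876, b = −0.30212.
Unit vector along 015° is (sin 15°, cos 15°) = (0.2588, 0.9659).
Slope in that direction = a·(0.2588) + b·(0.9659) = −0.20156.
Apparent dip = arctan|0.20156| = 11.4° (true dip is 24.8°, so apparent ≤ true as expected).

11.4°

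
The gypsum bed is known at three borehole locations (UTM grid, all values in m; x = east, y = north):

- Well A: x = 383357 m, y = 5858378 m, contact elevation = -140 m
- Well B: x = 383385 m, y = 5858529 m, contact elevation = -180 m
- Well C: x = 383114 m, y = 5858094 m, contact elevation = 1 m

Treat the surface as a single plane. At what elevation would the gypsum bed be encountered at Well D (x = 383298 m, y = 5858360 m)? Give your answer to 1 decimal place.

-116.0 m

Two edge vectors: Well A→Well B = (28, 151, -40), Well A→Well C = (-243, -284, 141).
Normal n = (Well A→Well B) × (Well A→Well C) = (9931, 5772, 28741).
So ∂z/∂x = −n_x/n_z = −0.345534254 and ∂z/∂y = −n_y/n_z = −0.200828085.
Intercept c from Well A: -140 + 132462.98 + 1176526.84 = 1308849.81.
At (383298, 5858360): z = −132442.6 − 1176523.2 + 1308849.81 = -116.0 m.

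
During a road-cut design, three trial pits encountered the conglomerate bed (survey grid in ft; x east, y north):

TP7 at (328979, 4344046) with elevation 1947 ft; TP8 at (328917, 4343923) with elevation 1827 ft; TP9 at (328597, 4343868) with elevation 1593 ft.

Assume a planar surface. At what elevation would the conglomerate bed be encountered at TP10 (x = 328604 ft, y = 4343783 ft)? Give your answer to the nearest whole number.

1541 ft

Let the plane be z = a·x + b·y + c.
TP8−TP7: −62a − 123b = −120;  TP9−TP7: −382a − 178b = −354.
Solving gives a = 0.61702364, b = 0.66458971.
Then c = 1947 − a·328979 − b·4344046 = −3088049.08.
At (328604, 4343783): z = 202756.4 + 2886833.5 − 3088049.08 = 1540.8 ft.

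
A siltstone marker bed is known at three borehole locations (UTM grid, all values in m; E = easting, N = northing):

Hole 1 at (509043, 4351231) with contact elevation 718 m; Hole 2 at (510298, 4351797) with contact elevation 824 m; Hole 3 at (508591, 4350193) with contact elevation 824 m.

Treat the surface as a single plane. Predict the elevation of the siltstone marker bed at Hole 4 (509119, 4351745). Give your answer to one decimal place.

641.5 m

Let the plane be z = a·E + b·N + c.
Hole 2−Hole 1: 1255a + 566b = 106;  Hole 3−Hole 1: −452a − 1038b = 106.
Solving gives a = 0.162413622, b = −0.172842926.
Then c = 718 − a·509043 − b·4351231 = 670121.98.
At (509119, 4351745): z = 82687.9 − 752168.3 + 670121.98 = 641.5 m.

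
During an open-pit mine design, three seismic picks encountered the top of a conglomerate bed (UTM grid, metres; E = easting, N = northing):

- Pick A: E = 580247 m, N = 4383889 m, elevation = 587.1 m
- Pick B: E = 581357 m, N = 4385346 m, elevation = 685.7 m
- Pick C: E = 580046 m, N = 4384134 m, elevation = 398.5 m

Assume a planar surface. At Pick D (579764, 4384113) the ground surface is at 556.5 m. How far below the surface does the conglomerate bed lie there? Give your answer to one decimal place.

300.2 m

Let the plane be z = a·E + b·N + c.
Pick B−Pick A: 1110a + 1457b = 98.6;  Pick C−Pick A: −201a + 245b = −188.6.
Solving gives a = 0.529290891, b = −0.335561351.
Then c = 587.1 − a·580247 − b·4383889 = 1164531.36.
At (579764, 4384113): z_contact = 306863.80 − 1471138.88 + 1164531.36 = 256.29 m.
Depth below ground = 556.5 − 256.29 = 300.2 m.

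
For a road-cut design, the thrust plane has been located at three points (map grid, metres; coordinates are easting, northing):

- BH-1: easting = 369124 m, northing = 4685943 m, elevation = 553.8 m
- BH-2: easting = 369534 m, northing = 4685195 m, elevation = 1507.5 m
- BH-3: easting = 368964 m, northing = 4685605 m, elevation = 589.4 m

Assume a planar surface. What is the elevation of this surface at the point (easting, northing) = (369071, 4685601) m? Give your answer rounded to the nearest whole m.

715 m

Let the plane be z = a·easting + b·northing + c.
BH-2−BH-1: 410a − 748b = 953.7;  BH-3−BH-1: −160a − 338b = 35.6.
Solving gives a = 1.14505460, b = −0.64736312.
Then c = 553.8 − a·369124 − b·4685943 = 2611393.36.
At (369071, 4685601): z = 422606.4 − 3033285.3 + 2611393.36 = 714.5 m.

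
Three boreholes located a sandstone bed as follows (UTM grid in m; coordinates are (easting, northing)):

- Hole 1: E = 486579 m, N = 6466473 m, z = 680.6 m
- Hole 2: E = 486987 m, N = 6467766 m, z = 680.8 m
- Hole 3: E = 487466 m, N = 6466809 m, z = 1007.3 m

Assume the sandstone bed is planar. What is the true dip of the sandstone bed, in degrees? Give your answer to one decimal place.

23.7°

Two edge vectors: Hole 1→Hole 2 = (408, 1293, 0.2), Hole 1→Hole 3 = (887, 336, 326.7).
Normal n = (Hole 1→Hole 2) × (Hole 1→Hole 3) = (422355.9, -133116.2, -1009803).
So ∂z/∂E = −n_x/n_z = 0.41826 and ∂z/∂N = −n_y/n_z = −0.13182.
Gradient magnitude |∇z| = √(a² + b²) = √(0.17494 + 0.01738) = 0.43854.
True dip = arctan(0.43854) = 23.7°, dipping toward WNW (azimuth ≈ 287°).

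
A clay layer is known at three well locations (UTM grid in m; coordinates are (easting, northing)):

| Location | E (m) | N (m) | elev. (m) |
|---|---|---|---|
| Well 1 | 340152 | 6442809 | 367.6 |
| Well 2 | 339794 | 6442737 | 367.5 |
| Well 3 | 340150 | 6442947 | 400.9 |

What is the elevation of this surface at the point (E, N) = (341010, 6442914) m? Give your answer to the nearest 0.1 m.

351.6 m

Let the plane be z = a·E + b·N + c.
Well 2−Well 1: −358a − 72b = −0.1;  Well 3−Well 1: −2a + 138b = 33.3.
Solving gives a = −0.048110923, b = 0.240607088.
Then c = 367.6 − a·340152 − b·6442809 = −1533452.89.
At (341010, 6442914): z = −16406.3 + 1550210.8 − 1533452.89 = 351.6 m.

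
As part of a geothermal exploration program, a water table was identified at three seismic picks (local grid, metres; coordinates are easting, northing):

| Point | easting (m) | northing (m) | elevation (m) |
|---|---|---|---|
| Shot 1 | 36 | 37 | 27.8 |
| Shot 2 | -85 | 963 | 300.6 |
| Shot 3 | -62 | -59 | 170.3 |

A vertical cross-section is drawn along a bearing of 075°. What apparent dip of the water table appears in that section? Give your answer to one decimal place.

55.7°

Let the plane be z = a·easting + b·northing + c.
Shot 2−Shot 1: −121a + 926b = 272.8;  Shot 3−Shot 1: −98a − 96b = 142.5.
Solving gives a = −1.54492, b = 0.09273.
Unit vector along 075° is (sin 75°, cos 75°) = (0.9659, 0.2588).
Slope in that direction = a·(0.9659) + b·(0.2588) = −1.46827.
Apparent dip = arctan|1.46827| = 55.7° (true dip is 57.1°, so apparent ≤ true as expected).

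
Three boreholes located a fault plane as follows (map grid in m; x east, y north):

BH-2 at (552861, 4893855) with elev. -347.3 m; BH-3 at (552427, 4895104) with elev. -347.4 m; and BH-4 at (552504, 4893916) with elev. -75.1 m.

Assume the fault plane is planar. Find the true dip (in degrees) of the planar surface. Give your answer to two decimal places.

Two edge vectors: BH-2→BH-3 = (-434, 1249, -0.1), BH-2→BH-4 = (-357, 61, 272.2).
Normal n = (BH-2→BH-3) × (BH-2→BH-4) = (339983.9, 118170.5, 419419).
So ∂z/∂x = −n_x/n_z = −0.81061 and ∂z/∂y = −n_y/n_z = −0.28175.
Gradient magnitude |∇z| = √(a² + b²) = √(0.65708 + 0.07938) = 0.85818.
True dip = arctan(0.85818) = 40.64°, dipping toward ENE (azimuth ≈ 071°).

40.64°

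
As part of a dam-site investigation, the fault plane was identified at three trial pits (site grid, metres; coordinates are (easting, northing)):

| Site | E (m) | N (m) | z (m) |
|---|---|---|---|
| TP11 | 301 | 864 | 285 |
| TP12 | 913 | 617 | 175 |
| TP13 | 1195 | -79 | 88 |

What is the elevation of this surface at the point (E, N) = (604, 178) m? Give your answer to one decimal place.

Two edge vectors: TP11→TP12 = (612, -247, -110), TP11→TP13 = (894, -943, -197).
Normal n = (TP11→TP12) × (TP11→TP13) = (-55071, 22224, -356298).
So ∂z/∂E = −n_x/n_z = −0.154564 and ∂z/∂N = −n_y/n_z = 0.062375.
Intercept c from TP11: 285 + 46.52 − 53.89 = 277.63.
At (604, 178): z = −93.4 + 11.1 + 277.63 = 195.4 m.

195.4 m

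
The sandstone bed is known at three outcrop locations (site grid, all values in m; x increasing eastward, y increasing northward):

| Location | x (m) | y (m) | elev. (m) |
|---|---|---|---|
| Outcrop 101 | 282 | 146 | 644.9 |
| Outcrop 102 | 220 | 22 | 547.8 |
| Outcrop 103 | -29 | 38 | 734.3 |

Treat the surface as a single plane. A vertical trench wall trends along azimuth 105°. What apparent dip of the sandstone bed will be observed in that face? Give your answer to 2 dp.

Let the plane be z = a·x + b·y + c.
Outcrop 102−Outcrop 101: −62a − 124b = −97.1;  Outcrop 103−Outcrop 101: −311a − 108b = 89.4.
Solving gives a = −0.67693, b = 1.12153.
Unit vector along 105° is (sin 105°, cos 105°) = (0.9659, -0.2588).
Slope in that direction = a·(0.9659) + b·(-0.2588) = −0.94414.
Apparent dip = arctan|0.94414| = 43.35° (true dip is 52.6°, so apparent ≤ true as expected).

43.35°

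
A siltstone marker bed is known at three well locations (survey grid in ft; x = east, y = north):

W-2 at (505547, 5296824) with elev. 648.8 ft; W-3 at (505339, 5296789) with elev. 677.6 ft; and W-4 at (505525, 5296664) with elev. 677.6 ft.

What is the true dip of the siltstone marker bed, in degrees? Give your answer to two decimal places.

11.23°

Let the plane be z = a·x + b·y + c.
W-3−W-2: −208a − 35b = 28.8;  W-4−W-2: −22a − 160b = 28.8.
Solving gives a = −0.11074, b = −0.16477.
Gradient magnitude |∇z| = √(a² + b²) = √(0.01226 + 0.02715) = 0.19853.
True dip = arctan(0.19853) = 11.23°, dipping toward NE (azimuth ≈ 034°).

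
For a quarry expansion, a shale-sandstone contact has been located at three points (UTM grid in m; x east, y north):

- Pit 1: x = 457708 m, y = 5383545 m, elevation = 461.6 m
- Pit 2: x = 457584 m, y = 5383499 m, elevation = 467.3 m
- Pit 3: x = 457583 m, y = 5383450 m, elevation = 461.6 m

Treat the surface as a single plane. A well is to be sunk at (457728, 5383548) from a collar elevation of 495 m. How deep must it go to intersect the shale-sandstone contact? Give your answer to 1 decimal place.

Two edge vectors: Pit 1→Pit 2 = (-124, -46, 5.7), Pit 1→Pit 3 = (-125, -95, 0).
Normal n = (Pit 1→Pit 2) × (Pit 1→Pit 3) = (541.5, -712.5, 6030).
So ∂z/∂x = −n_x/n_z = −0.089800995 and ∂z/∂y = −n_y/n_z = 0.118159204.
Intercept c from Pit 1: 461.6 + 41102.63 − 636115.39 = −594551.16.
At (457728, 5383548): z_contact = −41104.43 + 636115.75 − 594551.16 = 460.16 m.
Depth below ground = 495 − 460.16 = 34.8 m.

34.8 m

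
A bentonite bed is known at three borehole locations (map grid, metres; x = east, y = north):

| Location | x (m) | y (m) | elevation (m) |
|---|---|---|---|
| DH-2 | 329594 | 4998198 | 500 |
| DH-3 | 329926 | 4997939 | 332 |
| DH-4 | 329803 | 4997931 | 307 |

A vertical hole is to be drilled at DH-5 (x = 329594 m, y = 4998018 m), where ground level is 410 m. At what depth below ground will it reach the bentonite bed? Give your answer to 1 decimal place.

Two edge vectors: DH-2→DH-3 = (332, -259, -168), DH-2→DH-4 = (209, -267, -193).
Normal n = (DH-2→DH-3) × (DH-2→DH-4) = (5131, 28964, -34513).
So ∂z/∂x = −n_x/n_z = 0.148668618 and ∂z/∂y = −n_y/n_z = 0.839220004.
Intercept c from DH-2: 500 − 49000.28 − 4194587.75 = −4243088.03.
At (329594, 4998018): z_contact = 49000.28 + 4194436.69 − 4243088.03 = 348.94 m.
Depth below ground = 410 − 348.94 = 61.1 m.

61.1 m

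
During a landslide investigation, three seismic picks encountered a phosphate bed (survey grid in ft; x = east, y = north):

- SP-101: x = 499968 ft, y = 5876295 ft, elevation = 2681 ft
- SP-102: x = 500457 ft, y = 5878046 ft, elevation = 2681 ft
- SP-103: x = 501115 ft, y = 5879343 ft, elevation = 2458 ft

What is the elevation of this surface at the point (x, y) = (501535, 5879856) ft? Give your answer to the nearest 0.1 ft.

Two edge vectors: SP-101→SP-102 = (489, 1751, 0), SP-101→SP-103 = (1147, 3048, -223).
Normal n = (SP-101→SP-102) × (SP-101→SP-103) = (-390473, 109047, -517925).
So ∂z/∂x = −n_x/n_z = −0.753918038 and ∂z/∂y = −n_y/n_z = 0.210545928.
Intercept c from SP-101: 2681 + 376934.89 − 1237229.99 = −857614.09.
At (501535, 5879856): z = −378116.3 + 1237979.7 − 857614.09 = 2249.4 ft.

2249.4 ft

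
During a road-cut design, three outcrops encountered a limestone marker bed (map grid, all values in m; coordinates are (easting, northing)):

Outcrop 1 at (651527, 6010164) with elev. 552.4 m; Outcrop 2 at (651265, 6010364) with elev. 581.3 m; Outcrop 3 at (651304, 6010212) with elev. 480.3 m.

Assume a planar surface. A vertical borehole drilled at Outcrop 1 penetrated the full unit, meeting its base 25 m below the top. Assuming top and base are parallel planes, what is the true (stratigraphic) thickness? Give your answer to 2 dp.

18.28 m

Let the plane be z = a·E + b·N + c.
Outcrop 2−Outcrop 1: −262a + 200b = 28.9;  Outcrop 3−Outcrop 1: −223a + 48b = −72.1.
Solving gives a = 0.49360, b = 0.79112.
|∇z| = √(a²+b²) = 0.93248, so dip δ = arctan(0.93248) = 43.00°.
True thickness = vertical thickness × cos δ = 25 × cos 43.00° = 18.28 m.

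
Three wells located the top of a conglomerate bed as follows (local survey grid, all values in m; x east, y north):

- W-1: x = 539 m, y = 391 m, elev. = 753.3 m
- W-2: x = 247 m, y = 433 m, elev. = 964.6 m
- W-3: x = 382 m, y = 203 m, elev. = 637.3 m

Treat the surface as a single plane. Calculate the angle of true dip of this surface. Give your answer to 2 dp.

50.86°

Two edge vectors: W-1→W-2 = (-292, 42, 211.3), W-1→W-3 = (-157, -188, -116).
Normal n = (W-1→W-2) × (W-1→W-3) = (34852.4, -67046.1, 61490).
So ∂z/∂x = −n_x/n_z = −0.56680 and ∂z/∂y = −n_y/n_z = 1.09036.
Gradient magnitude |∇z| = √(a² + b²) = √(0.32126 + 1.18888) = 1.22888.
True dip = arctan(1.22888) = 50.86°, dipping toward SSE (azimuth ≈ 153°).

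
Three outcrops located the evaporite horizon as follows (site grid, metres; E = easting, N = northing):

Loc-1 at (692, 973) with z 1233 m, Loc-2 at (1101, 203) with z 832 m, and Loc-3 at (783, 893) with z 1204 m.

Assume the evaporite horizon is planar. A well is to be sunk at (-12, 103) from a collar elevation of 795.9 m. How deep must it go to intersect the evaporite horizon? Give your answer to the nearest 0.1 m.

Let the plane be z = a·E + b·N + c.
Loc-2−Loc-1: 409a − 770b = −401;  Loc-3−Loc-1: 91a − 80b = −29.
Solving gives a = 0.261044, b = 0.659438.
Then c = 1233 − a·692 − b·973 = 410.72.
At (-12, 103): z_contact = −3.13 + 67.92 + 410.72 = 475.51 m.
Depth below ground = 795.9 − 475.51 = 320.4 m.

320.4 m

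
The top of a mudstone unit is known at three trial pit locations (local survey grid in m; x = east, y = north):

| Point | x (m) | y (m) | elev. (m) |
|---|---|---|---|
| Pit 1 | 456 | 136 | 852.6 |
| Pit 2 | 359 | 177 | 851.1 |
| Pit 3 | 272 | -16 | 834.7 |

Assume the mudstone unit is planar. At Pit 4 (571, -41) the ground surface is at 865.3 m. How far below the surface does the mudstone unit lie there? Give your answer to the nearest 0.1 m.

19.3 m

Two edge vectors: Pit 1→Pit 2 = (-97, 41, -1.5), Pit 1→Pit 3 = (-184, -152, -17.9).
Normal n = (Pit 1→Pit 2) × (Pit 1→Pit 3) = (-961.9, -1460.3, 22288).
So ∂z/∂x = −n_x/n_z = 0.04316 and ∂z/∂y = −n_y/n_z = 0.06552.
Intercept c from Pit 1: 852.6 − 19.68 − 8.91 = 824.01.
At (571, -41): z_contact = 24.64 − 2.69 + 824.01 = 845.97 m.
Depth below ground = 865.3 − 845.97 = 19.3 m.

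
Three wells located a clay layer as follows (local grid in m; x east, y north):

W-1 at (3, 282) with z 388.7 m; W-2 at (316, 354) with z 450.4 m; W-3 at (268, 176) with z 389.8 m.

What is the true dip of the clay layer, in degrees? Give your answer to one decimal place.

Let the plane be z = a·x + b·y + c.
W-2−W-1: 313a + 72b = 61.7;  W-3−W-1: 265a − 106b = 1.1.
Solving gives a = 0.12667, b = 0.30629.
Gradient magnitude |∇z| = √(a² + b²) = √(0.01604 + 0.09381) = 0.33145.
True dip = arctan(0.33145) = 18.3°, dipping toward SSW (azimuth ≈ 202°).

18.3°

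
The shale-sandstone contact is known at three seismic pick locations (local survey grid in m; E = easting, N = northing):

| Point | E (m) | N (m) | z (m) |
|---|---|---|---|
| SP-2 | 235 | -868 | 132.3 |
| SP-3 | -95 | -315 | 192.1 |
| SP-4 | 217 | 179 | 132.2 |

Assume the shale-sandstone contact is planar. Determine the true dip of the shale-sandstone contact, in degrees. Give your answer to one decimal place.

Two edge vectors: SP-2→SP-3 = (-330, 553, 59.8), SP-2→SP-4 = (-18, 1047, -0.1).
Normal n = (SP-2→SP-3) × (SP-2→SP-4) = (-62665.9, -1109.4, -335556).
So ∂z/∂E = −n_x/n_z = −0.18675 and ∂z/∂N = −n_y/n_z = −0.00331.
Gradient magnitude |∇z| = √(a² + b²) = √(0.03488 + 0.00001) = 0.18678.
True dip = arctan(0.18678) = 10.6°, dipping toward E (azimuth ≈ 089°).

10.6°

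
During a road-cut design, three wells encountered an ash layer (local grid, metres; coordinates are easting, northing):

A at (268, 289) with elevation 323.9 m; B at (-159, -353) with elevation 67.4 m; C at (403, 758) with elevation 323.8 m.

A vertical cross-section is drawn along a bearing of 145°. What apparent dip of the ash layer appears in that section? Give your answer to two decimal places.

Two edge vectors: A→B = (-427, -642, -256.5), A→C = (135, 469, -0.1).
Normal n = (A→B) × (A→C) = (120362.7, -34670.2, -113593).
So ∂z/∂easting = −n_x/n_z = 1.05960 and ∂z/∂northing = −n_y/n_z = −0.30521.
Unit vector along 145° is (sin 145°, cos 145°) = (0.5736, -0.8192).
Slope in that direction = a·(0.5736) + b·(-0.8192) = 0.85778.
Apparent dip = arctan|0.85778| = 40.62° (true dip is 47.8°, so apparent ≤ true as expected).

40.62°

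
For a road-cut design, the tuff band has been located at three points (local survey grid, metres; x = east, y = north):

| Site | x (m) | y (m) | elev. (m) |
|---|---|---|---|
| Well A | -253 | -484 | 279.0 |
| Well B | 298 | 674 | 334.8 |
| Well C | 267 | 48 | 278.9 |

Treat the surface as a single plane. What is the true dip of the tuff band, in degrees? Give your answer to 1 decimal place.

7.7°

Let the plane be z = a·x + b·y + c.
Well B−Well A: 551a + 1158b = 55.8;  Well C−Well A: 520a + 532b = −0.1.
Solving gives a = −0.09644, b = 0.09407.
Gradient magnitude |∇z| = √(a² + b²) = √(0.00930 + 0.00885) = 0.13472.
True dip = arctan(0.13472) = 7.7°, dipping toward SE (azimuth ≈ 134°).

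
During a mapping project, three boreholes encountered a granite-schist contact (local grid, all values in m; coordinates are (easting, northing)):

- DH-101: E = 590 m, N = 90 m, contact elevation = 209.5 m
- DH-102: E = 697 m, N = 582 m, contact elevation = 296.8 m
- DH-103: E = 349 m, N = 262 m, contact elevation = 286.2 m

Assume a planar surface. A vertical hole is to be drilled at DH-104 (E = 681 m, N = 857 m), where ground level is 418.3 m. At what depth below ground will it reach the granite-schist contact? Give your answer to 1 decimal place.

Let the plane be z = a·E + b·N + c.
DH-102−DH-101: 107a + 492b = 87.3;  DH-103−DH-101: −241a + 172b = 76.7.
Solving gives a = −0.16587, b = 0.21351.
Then c = 209.5 − a·590 − b·90 = 288.15.
At (681, 857): z_contact = −112.96 + 182.98 + 288.15 = 358.17 m.
Depth below ground = 418.3 − 358.17 = 60.1 m.

60.1 m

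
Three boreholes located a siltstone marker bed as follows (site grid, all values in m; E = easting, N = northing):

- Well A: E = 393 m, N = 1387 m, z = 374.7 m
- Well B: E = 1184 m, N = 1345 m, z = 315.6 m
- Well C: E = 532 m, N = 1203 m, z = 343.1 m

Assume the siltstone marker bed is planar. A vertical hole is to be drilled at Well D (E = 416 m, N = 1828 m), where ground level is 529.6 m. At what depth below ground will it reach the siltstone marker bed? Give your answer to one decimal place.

Let the plane be z = a·E + b·N + c.
Well B−Well A: 791a − 42b = −59.1;  Well C−Well A: 139a − 184b = −31.6.
Solving gives a = −0.068338, b = 0.120114.
Then c = 374.7 − a·393 − b·1387 = 234.96.
At (416, 1828): z_contact = −28.43 + 219.57 + 234.96 = 426.10 m.
Depth below ground = 529.6 − 426.10 = 103.5 m.

103.5 m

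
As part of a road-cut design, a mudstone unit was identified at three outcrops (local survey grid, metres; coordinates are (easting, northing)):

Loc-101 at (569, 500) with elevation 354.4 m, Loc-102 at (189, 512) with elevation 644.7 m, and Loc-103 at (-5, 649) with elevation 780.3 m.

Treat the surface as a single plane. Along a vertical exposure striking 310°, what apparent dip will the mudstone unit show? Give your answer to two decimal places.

27.73°

Let the plane be z = a·E + b·N + c.
Loc-102−Loc-101: −380a + 12b = 290.3;  Loc-103−Loc-101: −574a + 149b = 425.9.
Solving gives a = −0.76699, b = −0.09632.
Unit vector along 310° is (sin 310°, cos 310°) = (-0.7660, 0.6428).
Slope in that direction = a·(-0.7660) + b·(0.6428) = 0.52563.
Apparent dip = arctan|0.52563| = 27.73° (true dip is 37.7°, so apparent ≤ true as expected).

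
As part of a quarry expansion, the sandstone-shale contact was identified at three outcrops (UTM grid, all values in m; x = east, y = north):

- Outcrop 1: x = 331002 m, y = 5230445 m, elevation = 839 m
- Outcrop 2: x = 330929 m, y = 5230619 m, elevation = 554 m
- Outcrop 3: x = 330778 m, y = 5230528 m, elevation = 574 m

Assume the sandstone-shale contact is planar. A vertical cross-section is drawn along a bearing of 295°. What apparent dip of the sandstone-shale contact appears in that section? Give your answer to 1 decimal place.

49.9°

Two edge vectors: Outcrop 1→Outcrop 2 = (-73, 174, -285), Outcrop 1→Outcrop 3 = (-224, 83, -265).
Normal n = (Outcrop 1→Outcrop 2) × (Outcrop 1→Outcrop 3) = (-22455, 44495, 32917).
So ∂z/∂x = −n_x/n_z = 0.68217 and ∂z/∂y = −n_y/n_z = −1.35173.
Unit vector along 295° is (sin 295°, cos 295°) = (-0.9063, 0.4226).
Slope in that direction = a·(-0.9063) + b·(0.4226) = −1.18952.
Apparent dip = arctan|1.18952| = 49.9° (true dip is 56.6°, so apparent ≤ true as expected).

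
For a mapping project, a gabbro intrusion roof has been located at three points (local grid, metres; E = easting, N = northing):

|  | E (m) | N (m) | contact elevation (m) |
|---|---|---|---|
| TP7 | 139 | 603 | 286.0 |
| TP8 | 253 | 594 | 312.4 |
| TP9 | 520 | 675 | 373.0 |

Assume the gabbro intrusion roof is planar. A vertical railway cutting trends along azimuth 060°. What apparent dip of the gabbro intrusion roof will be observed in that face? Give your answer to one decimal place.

Two edge vectors: TP7→TP8 = (114, -9, 26.4), TP7→TP9 = (381, 72, 87).
Normal n = (TP7→TP8) × (TP7→TP9) = (-2683.8, 140.4, 11637).
So ∂z/∂E = −n_x/n_z = 0.23063 and ∂z/∂N = −n_y/n_z = −0.01206.
Unit vector along 060° is (sin 60°, cos 60°) = (0.8660, 0.5000).
Slope in that direction = a·(0.8660) + b·(0.5000) = 0.19370.
Apparent dip = arctan|0.19370| = 11.0° (true dip is 13.0°, so apparent ≤ true as expected).

11.0°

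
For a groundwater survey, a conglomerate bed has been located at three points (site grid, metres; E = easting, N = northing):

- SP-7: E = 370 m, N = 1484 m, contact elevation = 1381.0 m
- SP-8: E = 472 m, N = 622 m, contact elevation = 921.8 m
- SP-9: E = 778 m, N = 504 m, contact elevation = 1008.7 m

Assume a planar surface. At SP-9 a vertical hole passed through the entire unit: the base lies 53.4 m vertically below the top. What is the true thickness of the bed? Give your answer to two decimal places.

42.02 m

Let the plane be z = a·E + b·N + c.
SP-8−SP-7: 102a − 862b = −459.2;  SP-9−SP-7: 408a − 980b = −372.3.
Solving gives a = 0.51281, b = 0.59340.
|∇z| = √(a²+b²) = 0.78428, so dip δ = arctan(0.78428) = 38.11°.
True thickness = vertical thickness × cos δ = 53.4 × cos 38.11° = 42.02 m.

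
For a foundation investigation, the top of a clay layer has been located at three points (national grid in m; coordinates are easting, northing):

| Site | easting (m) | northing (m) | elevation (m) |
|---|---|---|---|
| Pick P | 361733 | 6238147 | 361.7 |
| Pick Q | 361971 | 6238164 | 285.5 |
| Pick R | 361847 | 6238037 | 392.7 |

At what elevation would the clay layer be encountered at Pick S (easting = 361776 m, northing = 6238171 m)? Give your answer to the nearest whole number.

336 m

Two edge vectors: Pick P→Pick Q = (238, 17, -76.2), Pick P→Pick R = (114, -110, 31).
Normal n = (Pick P→Pick Q) × (Pick P→Pick R) = (-7855, -16064.8, -28118).
So ∂z/∂easting = −n_x/n_z = −0.27935842 and ∂z/∂northing = −n_y/n_z = −0.57133509.
Intercept c from Pick P: 361.7 + 101053.16 + 3564072.26 = 3665487.12.
At (361776, 6238171): z = −101065.2 − 3564086.0 + 3665487.12 = 336.0 m.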